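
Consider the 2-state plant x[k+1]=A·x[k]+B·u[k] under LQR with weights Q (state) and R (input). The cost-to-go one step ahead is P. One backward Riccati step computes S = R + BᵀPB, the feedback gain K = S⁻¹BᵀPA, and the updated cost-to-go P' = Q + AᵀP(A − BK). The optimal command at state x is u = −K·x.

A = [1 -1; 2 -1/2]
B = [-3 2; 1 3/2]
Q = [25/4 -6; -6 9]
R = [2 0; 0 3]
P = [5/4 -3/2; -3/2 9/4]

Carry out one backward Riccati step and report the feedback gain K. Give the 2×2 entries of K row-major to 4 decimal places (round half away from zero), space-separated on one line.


BᵀP = [-5.2500 6.7500; 0.2500 0.3750]
S = R + BᵀPB = [2 0; 0 3] + [22.5000 -0.3750; -0.3750 1.0625] = [24.5000 -0.3750; -0.3750 4.0625]
BᵀPA = [8.2500 1.8750; 1.0000 -0.4375]
K = S⁻¹·BᵀPA = [0.3410 0.0750; 0.2776 -0.1008]
A−BK = [1.4677 -0.5735; 1.2426 -0.4238]
AᵀP(A−BK) = [1.1593 -0.2679; -0.2679 0.1278]
P' = Q + AᵀP(A−BK) = [7.4093 -6.2679; -6.2679 9.1278]
tr(P') = 16.5371

0.3410 0.0750 0.2776 -0.1008


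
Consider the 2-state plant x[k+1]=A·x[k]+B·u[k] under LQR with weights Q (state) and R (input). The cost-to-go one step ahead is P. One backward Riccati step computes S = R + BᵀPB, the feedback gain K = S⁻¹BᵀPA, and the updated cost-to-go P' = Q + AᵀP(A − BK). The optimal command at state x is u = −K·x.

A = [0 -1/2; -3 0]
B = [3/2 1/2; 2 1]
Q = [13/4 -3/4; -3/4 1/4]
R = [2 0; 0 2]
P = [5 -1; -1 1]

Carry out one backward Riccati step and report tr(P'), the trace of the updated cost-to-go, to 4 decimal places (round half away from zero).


BᵀP = [5.5000 0.5000; 1.5000 0.5000]
S = R + BᵀPB = [2 0; 0 2] + [9.2500 3.2500; 3.2500 1.2500] = [11.2500 3.2500; 3.2500 3.2500]
BᵀPA = [-1.5000 -2.7500; -1.5000 -0.7500]
K = S⁻¹·BᵀPA = [0.0000 -0.2500; -0.4615 0.0192]
A−BK = [0.2308 -0.1346; -2.5385 0.4808]
AᵀP(A−BK) = [8.3077 -1.8462; -1.8462 0.5769]
P' = Q + AᵀP(A−BK) = [11.5577 -2.5962; -2.5962 0.8269]
tr(P') = 12.3846

12.3846


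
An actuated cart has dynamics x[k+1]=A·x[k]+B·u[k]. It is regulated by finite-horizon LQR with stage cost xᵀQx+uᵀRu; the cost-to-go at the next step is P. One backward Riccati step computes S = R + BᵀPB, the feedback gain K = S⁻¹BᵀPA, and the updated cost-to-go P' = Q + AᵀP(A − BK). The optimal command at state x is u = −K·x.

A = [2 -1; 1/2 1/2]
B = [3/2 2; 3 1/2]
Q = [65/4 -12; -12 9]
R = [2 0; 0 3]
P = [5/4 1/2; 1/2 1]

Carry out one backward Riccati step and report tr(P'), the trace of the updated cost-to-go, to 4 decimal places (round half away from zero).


BᵀP = [3.3750 3.7500; 2.7500 1.5000]
S = R + BᵀPB = [2 0; 0 3] + [16.3125 8.6250; 8.6250 6.2500] = [18.3125 8.6250; 8.6250 9.2500]
BᵀPA = [8.6250 -1.5000; 6.2500 -2.0000]
K = S⁻¹·BᵀPA = [0.2724 0.0355; 0.4217 -0.2493]
A−BK = [0.7480 -0.5546; -0.5280 0.5181]
AᵀP(A−BK) = [1.2651 -0.7480; -0.7480 0.5546]
P' = Q + AᵀP(A−BK) = [17.5151 -12.7480; -12.7480 9.5546]
tr(P') = 27.0697

27.0697


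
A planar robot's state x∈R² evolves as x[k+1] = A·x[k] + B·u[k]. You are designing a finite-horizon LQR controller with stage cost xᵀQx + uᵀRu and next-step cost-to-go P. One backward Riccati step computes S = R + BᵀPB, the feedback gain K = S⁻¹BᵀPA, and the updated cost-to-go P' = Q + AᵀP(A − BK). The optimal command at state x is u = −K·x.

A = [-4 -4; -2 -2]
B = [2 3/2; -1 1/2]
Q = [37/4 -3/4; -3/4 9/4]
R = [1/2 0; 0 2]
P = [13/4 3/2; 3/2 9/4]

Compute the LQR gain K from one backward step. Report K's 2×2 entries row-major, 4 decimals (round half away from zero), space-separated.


-0.5399 -0.5399 -2.0617 -2.0617

BᵀP = [5.0000 0.7500; 5.6250 3.3750]
S = R + BᵀPB = [1/2 0; 0 2] + [9.2500 7.8750; 7.8750 10.1250] = [9.7500 7.8750; 7.8750 12.1250]
BᵀPA = [-21.5000 -21.5000; -29.2500 -29.2500]
K = S⁻¹·BᵀPA = [-0.5399 -0.5399; -2.0617 -2.0617]
A−BK = [0.1724 0.1724; -1.5090 -1.5090]
AᵀP(A−BK) = [13.0870 13.0870; 13.0870 13.0870]
P' = Q + AᵀP(A−BK) = [22.3370 12.3370; 12.3370 15.3370]
tr(P') = 37.6740


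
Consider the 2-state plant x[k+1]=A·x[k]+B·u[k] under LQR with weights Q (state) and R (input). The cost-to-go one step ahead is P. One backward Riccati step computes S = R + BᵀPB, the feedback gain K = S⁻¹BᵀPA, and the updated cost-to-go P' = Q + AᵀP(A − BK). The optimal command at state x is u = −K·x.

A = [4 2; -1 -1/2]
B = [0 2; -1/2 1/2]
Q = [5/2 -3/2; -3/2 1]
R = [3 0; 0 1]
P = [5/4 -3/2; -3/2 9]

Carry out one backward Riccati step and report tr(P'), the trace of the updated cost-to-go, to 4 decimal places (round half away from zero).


BᵀP = [0.7500 -4.5000; 1.7500 1.5000]
S = R + BᵀPB = [3 0; 0 1] + [2.2500 -0.7500; -0.7500 4.2500] = [5.2500 -0.7500; -0.7500 5.2500]
BᵀPA = [7.5000 3.7500; 5.5000 2.7500]
K = S⁻¹·BᵀPA = [1.6111 0.8056; 1.2778 0.6389]
A−BK = [1.4444 0.7222; -0.8333 -0.4167]
AᵀP(A−BK) = [21.8889 10.9444; 10.9444 5.4722]
P' = Q + AᵀP(A−BK) = [24.3889 9.4444; 9.4444 6.4722]
tr(P') = 30.8611

30.8611


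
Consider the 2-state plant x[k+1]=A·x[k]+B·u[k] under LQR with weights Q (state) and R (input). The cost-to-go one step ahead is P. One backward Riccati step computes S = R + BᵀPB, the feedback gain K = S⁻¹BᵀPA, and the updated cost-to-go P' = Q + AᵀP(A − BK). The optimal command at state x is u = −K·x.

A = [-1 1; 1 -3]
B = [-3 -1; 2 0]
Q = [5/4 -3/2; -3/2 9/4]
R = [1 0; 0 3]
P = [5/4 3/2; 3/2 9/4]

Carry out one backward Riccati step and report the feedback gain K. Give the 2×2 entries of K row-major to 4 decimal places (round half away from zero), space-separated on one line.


BᵀP = [-0.7500 0.0000; -1.2500 -1.5000]
S = R + BᵀPB = [1 0; 0 3] + [2.2500 0.7500; 0.7500 1.2500] = [3.2500 0.7500; 0.7500 4.2500]
BᵀPA = [0.7500 -0.7500; -0.2500 3.2500]
K = S⁻¹·BᵀPA = [0.2547 -0.4245; -0.1038 0.8396]
A−BK = [-0.3396 0.5660; 0.4906 -2.1509]
AᵀP(A−BK) = [0.2830 -1.4717; -1.4717 9.4528]
P' = Q + AᵀP(A−BK) = [1.5330 -2.9717; -2.9717 11.7028]
tr(P') = 13.2358

0.2547 -0.4245 -0.1038 0.8396


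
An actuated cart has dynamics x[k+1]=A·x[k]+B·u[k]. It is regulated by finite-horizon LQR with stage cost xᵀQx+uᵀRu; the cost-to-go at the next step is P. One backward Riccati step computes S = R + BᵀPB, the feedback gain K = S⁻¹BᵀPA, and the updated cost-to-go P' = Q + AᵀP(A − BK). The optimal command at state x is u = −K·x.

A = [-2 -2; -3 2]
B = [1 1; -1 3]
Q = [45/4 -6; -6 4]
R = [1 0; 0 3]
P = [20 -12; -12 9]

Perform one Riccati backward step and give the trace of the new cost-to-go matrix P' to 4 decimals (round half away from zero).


23.0922

BᵀP = [32.0000 -21.0000; -16.0000 15.0000]
S = R + BᵀPB = [1 0; 0 3] + [53.0000 -31.0000; -31.0000 29.0000] = [54.0000 -31.0000; -31.0000 32.0000]
BᵀPA = [-1.0000 -106.0000; -13.0000 62.0000]
K = S⁻¹·BᵀPA = [-0.5671 -1.9166; -0.9557 0.0808]
A−BK = [-0.4772 -0.1643; -0.7001 -0.1591]
AᵀP(A−BK) = [4.0091 1.1343; 1.1343 3.8331]
P' = Q + AᵀP(A−BK) = [15.2591 -4.8657; -4.8657 7.8331]
tr(P') = 23.0922


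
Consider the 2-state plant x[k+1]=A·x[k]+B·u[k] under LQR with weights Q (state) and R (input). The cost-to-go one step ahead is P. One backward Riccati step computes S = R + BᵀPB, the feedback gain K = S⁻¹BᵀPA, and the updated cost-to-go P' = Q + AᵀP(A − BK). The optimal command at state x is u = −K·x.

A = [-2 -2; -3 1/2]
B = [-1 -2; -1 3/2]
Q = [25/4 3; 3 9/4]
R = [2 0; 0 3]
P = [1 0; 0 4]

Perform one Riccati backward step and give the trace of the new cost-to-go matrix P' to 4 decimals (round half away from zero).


BᵀP = [-1.0000 -4.0000; -2.0000 6.0000]
S = R + BᵀPB = [2 0; 0 3] + [5.0000 -4.0000; -4.0000 13.0000] = [7.0000 -4.0000; -4.0000 16.0000]
BᵀPA = [14.0000 0.0000; -14.0000 7.0000]
K = S⁻¹·BᵀPA = [1.7500 0.2917; -0.4375 0.5104]
A−BK = [-1.1250 -0.6875; -0.5938 0.0260]
AᵀP(A−BK) = [9.3750 1.0625; 1.0625 1.4271]
P' = Q + AᵀP(A−BK) = [15.6250 4.0625; 4.0625 3.6771]
tr(P') = 19.3021

19.3021


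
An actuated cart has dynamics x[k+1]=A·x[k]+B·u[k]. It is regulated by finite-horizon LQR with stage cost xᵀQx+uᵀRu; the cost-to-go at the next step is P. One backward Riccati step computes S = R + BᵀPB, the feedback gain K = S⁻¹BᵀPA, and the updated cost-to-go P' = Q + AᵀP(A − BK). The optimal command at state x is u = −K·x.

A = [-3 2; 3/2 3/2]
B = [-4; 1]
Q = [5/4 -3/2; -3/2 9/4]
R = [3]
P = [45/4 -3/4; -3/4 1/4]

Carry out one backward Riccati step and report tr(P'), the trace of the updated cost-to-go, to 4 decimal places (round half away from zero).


6.7398

BᵀP = [-45.7500 3.2500]
S = R + BᵀPB = [3] + [186.2500] = [189.2500]
BᵀPA = [142.1250 -86.6250]
K = S⁻¹·BᵀPA = [0.7510 -0.4577]
A−BK = [0.0040 0.1691; 0.7490 1.9577]
AᵀP(A−BK) = [1.8279 -0.7579; -0.7579 1.4118]
P' = Q + AᵀP(A−BK) = [3.0779 -2.2579; -2.2579 3.6618]
tr(P') = 6.7398


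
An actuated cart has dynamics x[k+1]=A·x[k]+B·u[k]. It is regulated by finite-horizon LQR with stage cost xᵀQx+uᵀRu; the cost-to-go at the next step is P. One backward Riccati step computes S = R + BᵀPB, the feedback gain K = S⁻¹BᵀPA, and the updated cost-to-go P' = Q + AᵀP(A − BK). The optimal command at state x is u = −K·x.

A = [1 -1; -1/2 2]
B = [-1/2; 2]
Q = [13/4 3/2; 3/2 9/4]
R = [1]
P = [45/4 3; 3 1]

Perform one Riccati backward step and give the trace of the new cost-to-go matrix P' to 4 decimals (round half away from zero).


17.0259

BᵀP = [0.3750 0.5000]
S = R + BᵀPB = [1] + [0.8125] = [1.8125]
BᵀPA = [0.1250 0.6250]
K = S⁻¹·BᵀPA = [0.0690 0.3448]
A−BK = [1.0345 -0.8276; -0.6379 1.3103]
AᵀP(A−BK) = [8.4914 -4.7931; -4.7931 3.0345]
P' = Q + AᵀP(A−BK) = [11.7414 -3.2931; -3.2931 5.2845]
tr(P') = 17.0259


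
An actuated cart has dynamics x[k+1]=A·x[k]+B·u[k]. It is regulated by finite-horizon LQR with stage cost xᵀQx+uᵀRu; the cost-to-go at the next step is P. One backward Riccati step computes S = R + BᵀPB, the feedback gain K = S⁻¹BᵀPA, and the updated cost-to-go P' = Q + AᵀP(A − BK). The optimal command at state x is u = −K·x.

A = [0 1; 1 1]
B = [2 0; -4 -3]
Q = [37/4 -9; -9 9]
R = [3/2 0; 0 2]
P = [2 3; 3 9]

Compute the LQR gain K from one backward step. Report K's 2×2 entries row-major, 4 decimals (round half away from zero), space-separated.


BᵀP = [-8.0000 -30.0000; -9.0000 -27.0000]
S = R + BᵀPB = [3/2 0; 0 2] + [104.0000 90.0000; 90.0000 81.0000] = [105.5000 90.0000; 90.0000 83.0000]
BᵀPA = [-30.0000 -38.0000; -27.0000 -36.0000]
K = S⁻¹·BᵀPA = [-0.0914 0.1310; -0.2262 -0.5758]
A−BK = [0.1828 0.7380; -0.0442 -0.2034]
AᵀP(A−BK) = [0.1508 0.3839; 0.3839 1.2498]
P' = Q + AᵀP(A−BK) = [9.4008 -8.6161; -8.6161 10.2498]
tr(P') = 19.6506

-0.0914 0.1310 -0.2262 -0.5758


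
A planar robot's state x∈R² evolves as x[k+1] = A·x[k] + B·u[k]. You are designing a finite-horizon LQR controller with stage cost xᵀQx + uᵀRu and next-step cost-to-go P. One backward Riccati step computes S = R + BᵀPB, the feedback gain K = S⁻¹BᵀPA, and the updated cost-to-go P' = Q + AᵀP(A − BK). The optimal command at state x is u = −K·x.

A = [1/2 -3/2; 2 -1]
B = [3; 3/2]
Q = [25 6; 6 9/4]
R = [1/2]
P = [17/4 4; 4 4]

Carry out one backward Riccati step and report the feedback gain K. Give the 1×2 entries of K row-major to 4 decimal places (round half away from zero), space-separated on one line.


BᵀP = [18.7500 18.0000]
S = R + BᵀPB = [1/2] + [83.2500] = [83.7500]
BᵀPA = [45.3750 -46.1250]
K = S⁻¹·BᵀPA = [0.5418 -0.5507]
A−BK = [-1.1254 0.1522; 1.1873 -0.1739]
AᵀP(A−BK) = [0.4787 -0.1974; -0.1974 0.1593]
P' = Q + AᵀP(A−BK) = [25.4787 5.8026; 5.8026 2.4093]
tr(P') = 27.8881

0.5418 -0.5507


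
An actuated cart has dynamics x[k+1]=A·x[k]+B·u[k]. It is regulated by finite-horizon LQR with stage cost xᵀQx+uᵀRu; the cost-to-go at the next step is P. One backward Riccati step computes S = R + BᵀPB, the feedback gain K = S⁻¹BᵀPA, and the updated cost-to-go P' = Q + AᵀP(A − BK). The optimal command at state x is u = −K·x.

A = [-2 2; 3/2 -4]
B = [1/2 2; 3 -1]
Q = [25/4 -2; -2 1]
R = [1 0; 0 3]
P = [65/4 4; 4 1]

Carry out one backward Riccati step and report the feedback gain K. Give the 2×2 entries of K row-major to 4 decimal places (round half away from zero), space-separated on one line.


BᵀP = [20.1250 5.0000; 28.5000 7.0000]
S = R + BᵀPB = [1 0; 0 3] + [25.0625 35.2500; 35.2500 50.0000] = [26.0625 35.2500; 35.2500 53.0000]
BᵀPA = [-32.7500 20.2500; -46.5000 29.0000]
K = S⁻¹·BᵀPA = [-0.6964 0.3676; -0.4142 0.3027]
A−BK = [-0.8234 1.2108; 3.1750 -4.8000]
AᵀP(A−BK) = [1.1832 -0.8865; -0.8865 0.7784]
P' = Q + AᵀP(A−BK) = [7.4332 -2.8865; -2.8865 1.7784]
tr(P') = 9.2116

-0.6964 0.3676 -0.4142 0.3027


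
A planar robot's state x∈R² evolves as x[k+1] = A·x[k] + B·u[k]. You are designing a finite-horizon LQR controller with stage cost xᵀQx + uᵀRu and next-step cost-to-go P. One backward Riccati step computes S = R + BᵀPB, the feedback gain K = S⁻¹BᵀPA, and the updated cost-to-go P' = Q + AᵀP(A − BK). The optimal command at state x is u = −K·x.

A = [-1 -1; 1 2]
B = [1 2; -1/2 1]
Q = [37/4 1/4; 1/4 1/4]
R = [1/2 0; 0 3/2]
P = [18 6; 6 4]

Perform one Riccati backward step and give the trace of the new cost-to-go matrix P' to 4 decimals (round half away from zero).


13.0566

BᵀP = [15.0000 4.0000; 42.0000 16.0000]
S = R + BᵀPB = [1/2 0; 0 3/2] + [13.0000 34.0000; 34.0000 100.0000] = [13.5000 34.0000; 34.0000 101.5000]
BᵀPA = [-11.0000 -7.0000; -26.0000 -10.0000]
K = S⁻¹·BᵀPA = [-1.0852 -1.7293; 0.1074 0.4807]
A−BK = [-0.1295 -0.2322; 0.3501 0.6546]
AᵀP(A−BK) = [0.8541 1.4772; 1.4772 2.7025]
P' = Q + AᵀP(A−BK) = [10.1041 1.7272; 1.7272 2.9525]
tr(P') = 13.0566


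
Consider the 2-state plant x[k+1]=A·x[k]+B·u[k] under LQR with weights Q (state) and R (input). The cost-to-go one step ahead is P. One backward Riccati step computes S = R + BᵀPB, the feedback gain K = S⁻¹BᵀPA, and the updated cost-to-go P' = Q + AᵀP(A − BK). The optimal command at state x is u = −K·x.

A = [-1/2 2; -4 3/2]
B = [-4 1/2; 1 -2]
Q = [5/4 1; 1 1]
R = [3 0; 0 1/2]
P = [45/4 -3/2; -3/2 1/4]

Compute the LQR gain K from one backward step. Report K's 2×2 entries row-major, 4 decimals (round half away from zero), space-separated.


BᵀP = [-46.5000 6.2500; 8.6250 -1.2500]
S = R + BᵀPB = [3 0; 0 1/2] + [192.2500 -35.7500; -35.7500 6.8125] = [195.2500 -35.7500; -35.7500 7.3125]
BᵀPA = [-1.7500 -83.6250; 0.6875 15.3750]
K = S⁻¹·BᵀPA = [0.0787 -0.4132; 0.4788 0.0827]
A−BK = [-0.4246 0.3060; -3.1212 2.0785]
AᵀP(A−BK) = [0.6211 -0.4049; -0.4049 0.7409]
P' = Q + AᵀP(A−BK) = [1.8711 0.5951; 0.5951 1.7409]
tr(P') = 3.6120

0.0787 -0.4132 0.4788 0.0827


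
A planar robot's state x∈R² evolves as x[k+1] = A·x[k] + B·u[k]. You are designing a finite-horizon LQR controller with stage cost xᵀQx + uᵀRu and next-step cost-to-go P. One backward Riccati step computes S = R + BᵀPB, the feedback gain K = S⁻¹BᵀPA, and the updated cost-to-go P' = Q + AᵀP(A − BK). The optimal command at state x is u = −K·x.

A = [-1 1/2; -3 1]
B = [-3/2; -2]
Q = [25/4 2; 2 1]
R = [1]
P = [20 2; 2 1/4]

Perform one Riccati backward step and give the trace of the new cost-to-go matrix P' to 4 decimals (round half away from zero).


8.0636

BᵀP = [-34.0000 -3.5000]
S = R + BᵀPB = [1] + [58.0000] = [59.0000]
BᵀPA = [44.5000 -20.5000]
K = S⁻¹·BᵀPA = [0.7542 -0.3475]
A−BK = [0.1314 -0.0212; -1.4915 0.3051]
AᵀP(A−BK) = [0.6864 -0.2881; -0.2881 0.1271]
P' = Q + AᵀP(A−BK) = [6.9364 1.7119; 1.7119 1.1271]
tr(P') = 8.0636


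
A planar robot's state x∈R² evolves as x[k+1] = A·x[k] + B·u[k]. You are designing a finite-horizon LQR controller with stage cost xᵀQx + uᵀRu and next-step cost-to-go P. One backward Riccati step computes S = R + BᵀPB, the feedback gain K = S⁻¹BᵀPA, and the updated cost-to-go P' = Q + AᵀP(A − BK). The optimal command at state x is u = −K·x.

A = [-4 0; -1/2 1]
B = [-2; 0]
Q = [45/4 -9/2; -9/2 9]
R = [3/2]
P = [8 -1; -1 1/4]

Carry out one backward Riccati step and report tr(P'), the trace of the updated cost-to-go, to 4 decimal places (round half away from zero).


25.9655

BᵀP = [-16.0000 2.0000]
S = R + BᵀPB = [3/2] + [32.0000] = [33.5000]
BᵀPA = [63.0000 2.0000]
K = S⁻¹·BᵀPA = [1.8806 0.0597]
A−BK = [-0.2388 0.1194; -0.5000 1.0000]
AᵀP(A−BK) = [5.5849 0.1138; 0.1138 0.1306]
P' = Q + AᵀP(A−BK) = [16.8349 -4.3862; -4.3862 9.1306]
tr(P') = 25.9655


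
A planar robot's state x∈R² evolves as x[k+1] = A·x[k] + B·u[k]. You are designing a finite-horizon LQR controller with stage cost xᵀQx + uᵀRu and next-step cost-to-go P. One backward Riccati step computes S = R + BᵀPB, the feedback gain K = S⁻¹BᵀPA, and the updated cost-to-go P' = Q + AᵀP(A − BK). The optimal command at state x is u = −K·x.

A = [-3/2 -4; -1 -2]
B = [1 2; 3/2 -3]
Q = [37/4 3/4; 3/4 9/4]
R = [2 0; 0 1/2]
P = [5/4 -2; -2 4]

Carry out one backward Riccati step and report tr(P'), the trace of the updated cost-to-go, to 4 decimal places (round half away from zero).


BᵀP = [-1.7500 4.0000; 8.5000 -16.0000]
S = R + BᵀPB = [2 0; 0 1/2] + [4.2500 -15.5000; -15.5000 65.0000] = [6.2500 -15.5000; -15.5000 65.5000]
BᵀPA = [-1.3750 -1.0000; 3.2500 -2.0000]
K = S⁻¹·BᵀPA = [-0.2347 -0.5706; -0.0059 -0.1656]
A−BK = [-1.2535 -3.0983; -0.6657 -1.6408]
AᵀP(A−BK) = [0.5091 1.2535; 1.2535 3.0983]
P' = Q + AᵀP(A−BK) = [9.7591 2.0035; 2.0035 5.3483]
tr(P') = 15.1074

15.1074


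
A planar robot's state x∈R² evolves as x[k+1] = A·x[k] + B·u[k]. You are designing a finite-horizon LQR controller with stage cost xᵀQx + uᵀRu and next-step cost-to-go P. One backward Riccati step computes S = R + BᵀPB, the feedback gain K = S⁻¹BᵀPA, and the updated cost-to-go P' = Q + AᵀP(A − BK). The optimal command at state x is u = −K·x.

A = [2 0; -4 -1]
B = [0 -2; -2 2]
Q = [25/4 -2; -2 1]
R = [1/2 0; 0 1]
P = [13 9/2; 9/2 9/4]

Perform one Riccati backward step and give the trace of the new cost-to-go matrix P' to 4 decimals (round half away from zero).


BᵀP = [-9.0000 -4.5000; -17.0000 -4.5000]
S = R + BᵀPB = [1/2 0; 0 1] + [9.0000 9.0000; 9.0000 25.0000] = [9.5000 9.0000; 9.0000 26.0000]
BᵀPA = [0.0000 4.5000; -16.0000 4.5000]
K = S⁻¹·BᵀPA = [0.8675 0.4608; -0.9157 0.0136]
A−BK = [0.1687 0.0271; -0.4337 -0.1054]
AᵀP(A−BK) = [1.3494 0.2169; 0.2169 0.1152]
P' = Q + AᵀP(A−BK) = [7.5994 -1.7831; -1.7831 1.1152]
tr(P') = 8.7146

8.7146


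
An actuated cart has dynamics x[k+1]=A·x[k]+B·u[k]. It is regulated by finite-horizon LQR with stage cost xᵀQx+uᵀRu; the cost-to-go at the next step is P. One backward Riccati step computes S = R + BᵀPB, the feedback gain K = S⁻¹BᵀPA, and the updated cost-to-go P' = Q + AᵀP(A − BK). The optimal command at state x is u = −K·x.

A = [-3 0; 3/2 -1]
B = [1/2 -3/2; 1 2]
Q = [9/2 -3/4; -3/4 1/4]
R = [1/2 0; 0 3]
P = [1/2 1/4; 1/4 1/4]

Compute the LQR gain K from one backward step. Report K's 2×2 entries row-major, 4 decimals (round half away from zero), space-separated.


BᵀP = [0.5000 0.3750; -0.2500 0.1250]
S = R + BᵀPB = [1/2 0; 0 3] + [0.6250 0.0000; 0.0000 0.6250] = [1.1250 0.0000; 0.0000 3.6250]
BᵀPA = [-0.9375 -0.3750; 0.9375 -0.1250]
K = S⁻¹·BᵀPA = [-0.8333 -0.3333; 0.2586 -0.0345]
A−BK = [-2.1954 0.1149; 1.8161 -0.5977]
AᵀP(A−BK) = [1.7888 0.0948; 0.0948 0.1207]
P' = Q + AᵀP(A−BK) = [6.2888 -0.6552; -0.6552 0.3707]
tr(P') = 6.6595

-0.8333 -0.3333 0.2586 -0.0345


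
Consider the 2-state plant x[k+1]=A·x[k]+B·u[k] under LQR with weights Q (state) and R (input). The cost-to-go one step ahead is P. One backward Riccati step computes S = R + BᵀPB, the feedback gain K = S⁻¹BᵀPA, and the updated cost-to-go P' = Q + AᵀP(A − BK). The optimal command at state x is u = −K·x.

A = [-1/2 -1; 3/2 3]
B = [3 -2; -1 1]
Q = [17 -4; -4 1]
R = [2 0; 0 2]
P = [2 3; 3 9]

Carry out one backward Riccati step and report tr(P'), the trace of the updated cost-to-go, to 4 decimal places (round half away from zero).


BᵀP = [3.0000 0.0000; -1.0000 3.0000]
S = R + BᵀPB = [2 0; 0 2] + [9.0000 -6.0000; -6.0000 5.0000] = [11.0000 -6.0000; -6.0000 7.0000]
BᵀPA = [-1.5000 -3.0000; 5.0000 10.0000]
K = S⁻¹·BᵀPA = [0.4756 0.9512; 1.1220 2.2439]
A−BK = [0.3171 0.6341; 0.8537 1.7073]
AᵀP(A−BK) = [11.3537 22.7073; 22.7073 45.4146]
P' = Q + AᵀP(A−BK) = [28.3537 18.7073; 18.7073 46.4146]
tr(P') = 74.7683

74.7683


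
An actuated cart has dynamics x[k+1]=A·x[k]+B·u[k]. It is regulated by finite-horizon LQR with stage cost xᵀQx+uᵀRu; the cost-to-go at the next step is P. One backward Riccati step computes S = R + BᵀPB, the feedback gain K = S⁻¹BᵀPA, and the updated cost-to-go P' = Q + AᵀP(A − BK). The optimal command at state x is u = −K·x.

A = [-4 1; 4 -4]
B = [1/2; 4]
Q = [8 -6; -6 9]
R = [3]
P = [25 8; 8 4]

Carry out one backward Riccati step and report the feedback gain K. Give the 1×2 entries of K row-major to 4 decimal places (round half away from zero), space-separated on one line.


-0.9311 -0.3373

BᵀP = [44.5000 20.0000]
S = R + BᵀPB = [3] + [102.2500] = [105.2500]
BᵀPA = [-98.0000 -35.5000]
K = S⁻¹·BᵀPA = [-0.9311 -0.3373]
A−BK = [-3.5344 1.1686; 7.7245 -2.6508]
AᵀP(A−BK) = [116.7506 -37.0546; -37.0546 13.0261]
P' = Q + AᵀP(A−BK) = [124.7506 -43.0546; -43.0546 22.0261]
tr(P') = 146.7767


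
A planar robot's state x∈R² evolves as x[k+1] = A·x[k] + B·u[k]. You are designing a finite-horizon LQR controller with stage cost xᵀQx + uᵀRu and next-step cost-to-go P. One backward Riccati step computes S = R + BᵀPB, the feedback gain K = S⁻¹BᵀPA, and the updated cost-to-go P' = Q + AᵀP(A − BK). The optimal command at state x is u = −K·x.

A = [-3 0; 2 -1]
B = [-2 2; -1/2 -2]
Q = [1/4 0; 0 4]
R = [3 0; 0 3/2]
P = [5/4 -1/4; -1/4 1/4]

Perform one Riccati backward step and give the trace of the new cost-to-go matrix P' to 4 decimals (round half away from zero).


6.3800

BᵀP = [-2.3750 0.3750; 3.0000 -1.0000]
S = R + BᵀPB = [3 0; 0 3/2] + [4.5625 -5.5000; -5.5000 8.0000] = [7.5625 -5.5000; -5.5000 9.5000]
BᵀPA = [7.8750 -0.3750; -11.0000 1.0000]
K = S⁻¹·BᵀPA = [0.3441 0.0466; -0.9587 0.1322]
A−BK = [-0.3944 -0.1713; 0.2547 -0.7122]
AᵀP(A−BK) = [1.9947 -0.1623; -0.1623 0.1352]
P' = Q + AᵀP(A−BK) = [2.2447 -0.1623; -0.1623 4.1352]
tr(P') = 6.3800


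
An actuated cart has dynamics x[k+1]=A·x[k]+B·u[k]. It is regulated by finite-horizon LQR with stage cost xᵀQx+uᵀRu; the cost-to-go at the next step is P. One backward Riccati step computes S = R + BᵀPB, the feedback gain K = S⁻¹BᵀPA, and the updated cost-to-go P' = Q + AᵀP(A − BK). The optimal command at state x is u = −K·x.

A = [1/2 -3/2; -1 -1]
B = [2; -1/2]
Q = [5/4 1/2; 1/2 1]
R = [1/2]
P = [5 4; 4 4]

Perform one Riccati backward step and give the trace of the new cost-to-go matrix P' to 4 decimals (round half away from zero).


6.4537

BᵀP = [8.0000 6.0000]
S = R + BᵀPB = [1/2] + [13.0000] = [13.5000]
BᵀPA = [-2.0000 -18.0000]
K = S⁻¹·BᵀPA = [-0.1481 -1.3333]
A−BK = [0.7963 1.1667; -1.0741 -1.6667]
AᵀP(A−BK) = [0.9537 1.5833; 1.5833 3.2500]
P' = Q + AᵀP(A−BK) = [2.2037 2.0833; 2.0833 4.2500]
tr(P') = 6.4537


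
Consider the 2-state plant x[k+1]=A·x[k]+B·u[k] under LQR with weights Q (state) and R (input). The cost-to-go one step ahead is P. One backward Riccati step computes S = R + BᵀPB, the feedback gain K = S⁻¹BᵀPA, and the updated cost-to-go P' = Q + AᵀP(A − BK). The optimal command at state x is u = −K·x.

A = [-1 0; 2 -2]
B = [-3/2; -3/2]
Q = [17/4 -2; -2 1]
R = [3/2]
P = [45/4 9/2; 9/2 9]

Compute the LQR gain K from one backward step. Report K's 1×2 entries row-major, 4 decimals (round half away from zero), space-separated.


-0.2507 0.6017

BᵀP = [-23.6250 -20.2500]
S = R + BᵀPB = [3/2] + [65.8125] = [67.3125]
BᵀPA = [-16.8750 40.5000]
K = S⁻¹·BᵀPA = [-0.2507 0.6017]
A−BK = [-1.3760 0.9025; 1.6240 -1.0975]
AᵀP(A−BK) = [25.0195 -16.8468; -16.8468 11.6323]
P' = Q + AᵀP(A−BK) = [29.2695 -18.8468; -18.8468 12.6323]
tr(P') = 41.9018


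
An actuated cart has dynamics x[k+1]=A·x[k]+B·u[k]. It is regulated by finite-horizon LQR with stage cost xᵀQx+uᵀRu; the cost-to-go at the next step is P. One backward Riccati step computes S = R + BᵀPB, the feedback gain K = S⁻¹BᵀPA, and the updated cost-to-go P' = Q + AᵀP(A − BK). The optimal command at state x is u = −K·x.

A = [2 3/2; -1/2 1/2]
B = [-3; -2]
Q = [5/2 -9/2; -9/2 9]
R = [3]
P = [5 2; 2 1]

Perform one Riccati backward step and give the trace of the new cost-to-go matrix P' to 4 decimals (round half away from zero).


BᵀP = [-19.0000 -8.0000]
S = R + BᵀPB = [3] + [73.0000] = [76.0000]
BᵀPA = [-34.0000 -32.5000]
K = S⁻¹·BᵀPA = [-0.4474 -0.4276]
A−BK = [0.6579 0.2171; -1.3947 -0.3553]
AᵀP(A−BK) = [1.0395 0.7105; 0.7105 0.6020]
P' = Q + AᵀP(A−BK) = [3.5395 -3.7895; -3.7895 9.6020]
tr(P') = 13.1414

13.1414


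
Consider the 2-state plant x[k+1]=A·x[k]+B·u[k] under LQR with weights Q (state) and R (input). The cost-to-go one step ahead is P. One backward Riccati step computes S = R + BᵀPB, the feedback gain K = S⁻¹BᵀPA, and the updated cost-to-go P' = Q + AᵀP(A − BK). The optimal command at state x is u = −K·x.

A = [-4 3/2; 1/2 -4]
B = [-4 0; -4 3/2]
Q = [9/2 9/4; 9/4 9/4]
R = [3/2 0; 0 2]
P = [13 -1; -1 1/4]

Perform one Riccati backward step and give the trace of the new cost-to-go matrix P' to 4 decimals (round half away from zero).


BᵀP = [-48.0000 3.0000; -1.5000 0.3750]
S = R + BᵀPB = [3/2 0; 0 2] + [180.0000 4.5000; 4.5000 0.5625] = [181.5000 4.5000; 4.5000 2.5625]
BᵀPA = [193.5000 -84.0000; 6.1875 -3.7500]
K = S⁻¹·BᵀPA = [1.0521 -0.4459; 0.5671 -0.6803]
A−BK = [0.2082 -0.2838; 3.8575 -4.7633]
AᵀP(A−BK) = [4.9808 -4.7507; -4.7507 5.2397]
P' = Q + AᵀP(A−BK) = [9.4808 -2.5007; -2.5007 7.4897]
tr(P') = 16.9705

16.9705


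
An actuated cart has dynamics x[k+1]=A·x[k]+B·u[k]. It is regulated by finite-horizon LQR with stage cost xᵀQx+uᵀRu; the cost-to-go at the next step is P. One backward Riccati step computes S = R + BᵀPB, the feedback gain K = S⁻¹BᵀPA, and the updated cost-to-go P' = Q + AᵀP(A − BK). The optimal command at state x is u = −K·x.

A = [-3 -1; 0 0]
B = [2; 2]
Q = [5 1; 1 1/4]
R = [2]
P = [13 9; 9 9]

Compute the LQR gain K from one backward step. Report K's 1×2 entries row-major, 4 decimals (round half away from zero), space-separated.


BᵀP = [44.0000 36.0000]
S = R + BᵀPB = [2] + [160.0000] = [162.0000]
BᵀPA = [-132.0000 -44.0000]
K = S⁻¹·BᵀPA = [-0.8148 -0.2716]
A−BK = [-1.3704 -0.4568; 1.6296 0.5432]
AᵀP(A−BK) = [9.4444 3.1481; 3.1481 1.0494]
P' = Q + AᵀP(A−BK) = [14.4444 4.1481; 4.1481 1.2994]
tr(P') = 15.7438

-0.8148 -0.2716


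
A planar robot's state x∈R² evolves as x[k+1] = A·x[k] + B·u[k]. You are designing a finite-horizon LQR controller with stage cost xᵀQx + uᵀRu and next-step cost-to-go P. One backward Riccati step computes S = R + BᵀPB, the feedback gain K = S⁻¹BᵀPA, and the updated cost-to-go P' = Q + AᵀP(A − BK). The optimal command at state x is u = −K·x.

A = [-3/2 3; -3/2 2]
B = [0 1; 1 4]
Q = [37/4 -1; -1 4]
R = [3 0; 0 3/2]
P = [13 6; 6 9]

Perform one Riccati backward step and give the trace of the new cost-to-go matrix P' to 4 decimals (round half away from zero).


BᵀP = [6.0000 9.0000; 37.0000 42.0000]
S = R + BᵀPB = [3 0; 0 3/2] + [9.0000 42.0000; 42.0000 205.0000] = [12.0000 42.0000; 42.0000 206.5000]
BᵀPA = [-22.5000 36.0000; -118.5000 195.0000]
K = S⁻¹·BᵀPA = [0.4632 -1.0588; -0.6681 1.1597]
A−BK = [-0.8319 1.8403; 0.7090 -1.5798]
AᵀP(A−BK) = [7.7568 -16.9034; -16.9034 36.9832]
P' = Q + AᵀP(A−BK) = [17.0068 -17.9034; -17.9034 40.9832]
tr(P') = 57.9900

57.9900


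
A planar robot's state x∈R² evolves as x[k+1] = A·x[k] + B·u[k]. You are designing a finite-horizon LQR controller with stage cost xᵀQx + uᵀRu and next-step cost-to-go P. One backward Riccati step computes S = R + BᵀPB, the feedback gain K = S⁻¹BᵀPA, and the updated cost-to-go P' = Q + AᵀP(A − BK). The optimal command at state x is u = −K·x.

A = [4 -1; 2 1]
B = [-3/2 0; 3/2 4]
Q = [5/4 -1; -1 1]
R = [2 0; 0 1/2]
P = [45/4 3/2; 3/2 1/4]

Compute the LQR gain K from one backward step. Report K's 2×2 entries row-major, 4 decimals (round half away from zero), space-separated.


-2.1932 0.5121 2.1224 -0.2576

BᵀP = [-14.6250 -1.8750; 6.0000 1.0000]
S = R + BᵀPB = [2 0; 0 1/2] + [19.1250 -7.5000; -7.5000 4.0000] = [21.1250 -7.5000; -7.5000 4.5000]
BᵀPA = [-62.2500 12.7500; 26.0000 -5.0000]
K = S⁻¹·BᵀPA = [-2.1932 0.5121; 2.1224 -0.2576]
A−BK = [0.7101 -0.2319; -3.1997 1.2625]
AᵀP(A−BK) = [13.2890 -2.9243; -2.9243 0.6828]
P' = Q + AᵀP(A−BK) = [14.5390 -3.9243; -3.9243 1.6828]
tr(P') = 16.2218


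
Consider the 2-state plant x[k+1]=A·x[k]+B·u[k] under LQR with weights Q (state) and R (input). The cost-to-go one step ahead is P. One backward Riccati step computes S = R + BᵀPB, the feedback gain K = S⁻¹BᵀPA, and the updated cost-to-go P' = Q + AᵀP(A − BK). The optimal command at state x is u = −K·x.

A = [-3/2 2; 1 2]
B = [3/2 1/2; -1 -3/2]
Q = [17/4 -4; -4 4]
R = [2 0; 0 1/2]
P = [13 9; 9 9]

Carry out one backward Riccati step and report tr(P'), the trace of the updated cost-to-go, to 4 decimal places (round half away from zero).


BᵀP = [10.5000 4.5000; -7.0000 -9.0000]
S = R + BᵀPB = [2 0; 0 1/2] + [11.2500 -1.5000; -1.5000 10.0000] = [13.2500 -1.5000; -1.5000 10.5000]
BᵀPA = [-11.2500 30.0000; 1.5000 -32.0000]
K = S⁻¹·BᵀPA = [-0.8466 1.9507; 0.0219 -2.7689]
A−BK = [-0.2411 0.4584; 0.1863 -0.2027]
AᵀP(A−BK) = [1.6932 -3.9014; -3.9014 12.8731]
P' = Q + AᵀP(A−BK) = [5.9432 -7.9014; -7.9014 16.8731]
tr(P') = 22.8162

22.8162


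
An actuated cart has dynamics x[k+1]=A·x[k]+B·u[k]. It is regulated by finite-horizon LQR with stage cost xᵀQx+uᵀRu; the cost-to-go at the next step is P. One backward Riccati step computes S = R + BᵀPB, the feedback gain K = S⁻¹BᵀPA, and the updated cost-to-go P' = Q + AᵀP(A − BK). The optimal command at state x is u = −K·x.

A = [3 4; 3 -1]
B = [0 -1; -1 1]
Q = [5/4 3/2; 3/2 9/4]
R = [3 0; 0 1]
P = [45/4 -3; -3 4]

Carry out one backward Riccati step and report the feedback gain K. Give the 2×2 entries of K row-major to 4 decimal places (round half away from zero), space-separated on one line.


-2.0515 -0.8618 -1.6230 -3.1475

BᵀP = [3.0000 -4.0000; -14.2500 7.0000]
S = R + BᵀPB = [3 0; 0 1] + [4.0000 -7.0000; -7.0000 21.2500] = [7.0000 -7.0000; -7.0000 22.2500]
BᵀPA = [-3.0000 16.0000; -21.7500 -64.0000]
K = S⁻¹·BᵀPA = [-2.0515 -0.8618; -1.6230 -3.1475]
A−BK = [1.3770 0.8525; 2.5714 1.2857]
AᵀP(A−BK) = [41.7963 24.9555; 24.9555 20.3466]
P' = Q + AᵀP(A−BK) = [43.0463 26.4555; 26.4555 22.5966]
tr(P') = 65.6429


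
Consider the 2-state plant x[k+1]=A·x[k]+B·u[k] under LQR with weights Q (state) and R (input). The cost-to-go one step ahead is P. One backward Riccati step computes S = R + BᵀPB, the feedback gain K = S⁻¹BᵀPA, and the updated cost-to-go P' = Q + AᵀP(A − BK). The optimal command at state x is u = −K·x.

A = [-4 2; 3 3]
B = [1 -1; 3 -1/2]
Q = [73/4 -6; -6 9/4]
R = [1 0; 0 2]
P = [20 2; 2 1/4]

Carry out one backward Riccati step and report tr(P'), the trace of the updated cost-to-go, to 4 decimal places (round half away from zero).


33.2312

BᵀP = [26.0000 2.7500; -21.0000 -2.1250]
S = R + BᵀPB = [1 0; 0 2] + [34.2500 -27.3750; -27.3750 22.0625] = [35.2500 -27.3750; -27.3750 24.0625]
BᵀPA = [-95.7500 60.2500; 77.6250 -48.3750]
K = S⁻¹·BᵀPA = [-1.8115 1.2701; 1.1651 -0.5655]
A−BK = [-1.0234 0.1645; 9.0171 -1.0930]
AᵀP(A−BK) = [10.3580 -4.2454; -4.2454 2.3732]
P' = Q + AᵀP(A−BK) = [28.6080 -10.2454; -10.2454 4.6232]
tr(P') = 33.2312


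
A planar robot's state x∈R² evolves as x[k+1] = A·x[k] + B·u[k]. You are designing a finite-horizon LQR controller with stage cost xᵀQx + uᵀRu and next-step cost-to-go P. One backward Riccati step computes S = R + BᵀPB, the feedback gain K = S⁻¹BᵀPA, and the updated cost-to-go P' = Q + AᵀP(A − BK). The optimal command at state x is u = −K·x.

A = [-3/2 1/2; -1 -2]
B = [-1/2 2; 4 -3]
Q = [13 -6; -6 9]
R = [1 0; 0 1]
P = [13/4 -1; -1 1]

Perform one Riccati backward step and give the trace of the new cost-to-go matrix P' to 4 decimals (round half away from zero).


BᵀP = [-5.6250 4.5000; 9.5000 -5.0000]
S = R + BᵀPB = [1 0; 0 1] + [20.8125 -24.7500; -24.7500 34.0000] = [21.8125 -24.7500; -24.7500 35.0000]
BᵀPA = [3.9375 -11.8125; -9.2500 14.7500]
K = S⁻¹·BᵀPA = [-0.6040 -0.3206; -0.6914 0.1947]
A−BK = [-0.4192 -0.0497; -0.6582 -0.1334]
AᵀP(A−BK) = [1.2954 0.1259; 0.1259 0.1533]
P' = Q + AᵀP(A−BK) = [14.2954 -5.8741; -5.8741 9.1533]
tr(P') = 23.4486

23.4486


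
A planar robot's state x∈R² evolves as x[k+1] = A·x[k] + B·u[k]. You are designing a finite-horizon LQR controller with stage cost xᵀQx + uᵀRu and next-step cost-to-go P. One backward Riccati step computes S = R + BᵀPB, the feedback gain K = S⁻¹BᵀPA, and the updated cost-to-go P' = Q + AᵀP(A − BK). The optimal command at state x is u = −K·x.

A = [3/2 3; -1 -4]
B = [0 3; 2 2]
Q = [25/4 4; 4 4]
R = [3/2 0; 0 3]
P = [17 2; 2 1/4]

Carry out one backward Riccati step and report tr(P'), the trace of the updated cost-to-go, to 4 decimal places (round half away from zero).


BᵀP = [4.0000 0.5000; 55.0000 6.5000]
S = R + BᵀPB = [3/2 0; 0 3] + [1.0000 13.0000; 13.0000 178.0000] = [2.5000 13.0000; 13.0000 181.0000]
BᵀPA = [5.5000 10.0000; 76.0000 139.0000]
K = S⁻¹·BᵀPA = [0.0265 0.0106; 0.4180 0.7672]
A−BK = [0.2460 0.6984; -1.8889 -5.5556]
AᵀP(A−BK) = [0.5873 1.1349; 1.1349 2.2540]
P' = Q + AᵀP(A−BK) = [6.8373 5.1349; 5.1349 6.2540]
tr(P') = 13.0913

13.0913


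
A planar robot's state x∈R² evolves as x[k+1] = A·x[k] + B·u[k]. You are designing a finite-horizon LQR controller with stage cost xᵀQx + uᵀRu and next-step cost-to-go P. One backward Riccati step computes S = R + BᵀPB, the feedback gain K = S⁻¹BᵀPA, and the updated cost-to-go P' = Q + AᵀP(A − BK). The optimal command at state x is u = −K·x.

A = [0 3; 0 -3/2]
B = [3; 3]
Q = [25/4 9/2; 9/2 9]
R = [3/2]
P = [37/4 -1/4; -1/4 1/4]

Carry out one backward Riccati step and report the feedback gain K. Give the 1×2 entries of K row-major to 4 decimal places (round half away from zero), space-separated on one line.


BᵀP = [27.0000 0.0000]
S = R + BᵀPB = [3/2] + [81.0000] = [82.5000]
BᵀPA = [0.0000 81.0000]
K = S⁻¹·BᵀPA = [0.0000 0.9818]
A−BK = [0.0000 0.0545; 0.0000 -4.4455]
AᵀP(A−BK) = [0.0000 0.0000; 0.0000 6.5352]
P' = Q + AᵀP(A−BK) = [6.2500 4.5000; 4.5000 15.5352]
tr(P') = 21.7852

0.0000 0.9818


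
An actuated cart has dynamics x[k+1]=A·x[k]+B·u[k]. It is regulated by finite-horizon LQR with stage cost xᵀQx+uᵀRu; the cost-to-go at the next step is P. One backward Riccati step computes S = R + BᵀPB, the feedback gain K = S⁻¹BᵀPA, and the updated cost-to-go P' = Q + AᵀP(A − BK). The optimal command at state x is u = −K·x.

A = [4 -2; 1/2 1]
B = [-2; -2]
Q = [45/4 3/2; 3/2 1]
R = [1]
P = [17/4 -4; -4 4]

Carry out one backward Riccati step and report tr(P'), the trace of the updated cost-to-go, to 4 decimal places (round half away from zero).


BᵀP = [-0.5000 0.0000]
S = R + BᵀPB = [1] + [1.0000] = [2.0000]
BᵀPA = [-2.0000 1.0000]
K = S⁻¹·BᵀPA = [-1.0000 0.5000]
A−BK = [2.0000 -1.0000; -1.5000 2.0000]
AᵀP(A−BK) = [51.0000 -43.0000; -43.0000 36.5000]
P' = Q + AᵀP(A−BK) = [62.2500 -41.5000; -41.5000 37.5000]
tr(P') = 99.7500

99.7500


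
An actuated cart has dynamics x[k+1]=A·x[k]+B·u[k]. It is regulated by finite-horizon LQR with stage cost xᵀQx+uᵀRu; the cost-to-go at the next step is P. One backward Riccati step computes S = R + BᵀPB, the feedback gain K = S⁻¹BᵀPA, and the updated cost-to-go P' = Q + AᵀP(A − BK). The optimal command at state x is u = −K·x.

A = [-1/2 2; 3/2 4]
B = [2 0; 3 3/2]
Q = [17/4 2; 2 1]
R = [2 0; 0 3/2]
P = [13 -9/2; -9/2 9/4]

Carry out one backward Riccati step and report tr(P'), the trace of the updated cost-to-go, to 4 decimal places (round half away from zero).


BᵀP = [12.5000 -2.2500; -6.7500 3.3750]
S = R + BᵀPB = [2 0; 0 3/2] + [18.2500 -3.3750; -3.3750 5.0625] = [20.2500 -3.3750; -3.3750 6.5625]
BᵀPA = [-9.6250 16.0000; 8.4375 0.0000]
K = S⁻¹·BᵀPA = [-0.2855 0.8642; 1.1389 0.4444]
A−BK = [0.0710 0.2716; 0.6481 0.7407]
AᵀP(A−BK) = [2.7052 0.5679; 0.5679 2.1728]
P' = Q + AᵀP(A−BK) = [6.9552 2.5679; 2.5679 3.1728]
tr(P') = 10.1281

10.1281


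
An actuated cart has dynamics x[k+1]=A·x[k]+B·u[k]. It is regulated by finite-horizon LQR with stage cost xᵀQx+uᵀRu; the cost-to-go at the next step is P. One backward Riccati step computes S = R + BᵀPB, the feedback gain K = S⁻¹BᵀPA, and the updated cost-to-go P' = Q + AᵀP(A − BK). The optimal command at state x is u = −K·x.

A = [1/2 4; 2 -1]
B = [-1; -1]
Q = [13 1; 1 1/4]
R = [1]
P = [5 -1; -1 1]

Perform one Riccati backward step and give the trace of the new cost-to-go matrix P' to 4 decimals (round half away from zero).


53.5000

BᵀP = [-4.0000 0.0000]
S = R + BᵀPB = [1] + [4.0000] = [5.0000]
BᵀPA = [-2.0000 -16.0000]
K = S⁻¹·BᵀPA = [-0.4000 -3.2000]
A−BK = [0.1000 0.8000; 1.6000 -4.2000]
AᵀP(A−BK) = [2.4500 -5.9000; -5.9000 37.8000]
P' = Q + AᵀP(A−BK) = [15.4500 -4.9000; -4.9000 38.0500]
tr(P') = 53.5000


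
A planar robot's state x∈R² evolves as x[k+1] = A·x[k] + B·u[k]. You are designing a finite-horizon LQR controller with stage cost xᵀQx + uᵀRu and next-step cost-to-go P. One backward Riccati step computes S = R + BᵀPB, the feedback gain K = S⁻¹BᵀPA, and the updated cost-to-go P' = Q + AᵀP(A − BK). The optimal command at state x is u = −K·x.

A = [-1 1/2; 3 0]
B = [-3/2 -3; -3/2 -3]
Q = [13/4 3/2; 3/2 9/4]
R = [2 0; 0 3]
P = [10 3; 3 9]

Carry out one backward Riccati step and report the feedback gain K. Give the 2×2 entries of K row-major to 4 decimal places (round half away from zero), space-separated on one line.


-0.1657 -0.0468 -0.2209 -0.0624

BᵀP = [-19.5000 -18.0000; -39.0000 -36.0000]
S = R + BᵀPB = [2 0; 0 3] + [56.2500 112.5000; 112.5000 225.0000] = [58.2500 112.5000; 112.5000 228.0000]
BᵀPA = [-34.5000 -9.7500; -69.0000 -19.5000]
K = S⁻¹·BᵀPA = [-0.1657 -0.0468; -0.2209 -0.0624]
A−BK = [-1.9112 0.2425; 2.0888 -0.2575]
AᵀP(A−BK) = [52.0432 -6.4226; -6.4226 0.8262]
P' = Q + AᵀP(A−BK) = [55.2932 -4.9226; -4.9226 3.0762]
tr(P') = 58.3694


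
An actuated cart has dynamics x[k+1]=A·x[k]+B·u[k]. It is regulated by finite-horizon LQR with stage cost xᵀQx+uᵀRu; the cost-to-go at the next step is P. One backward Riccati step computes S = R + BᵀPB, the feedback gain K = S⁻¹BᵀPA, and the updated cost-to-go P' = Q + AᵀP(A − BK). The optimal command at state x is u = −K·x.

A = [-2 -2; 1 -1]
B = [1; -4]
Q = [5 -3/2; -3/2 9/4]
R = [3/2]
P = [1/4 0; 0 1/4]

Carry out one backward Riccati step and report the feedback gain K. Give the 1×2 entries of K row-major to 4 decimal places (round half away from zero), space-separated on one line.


-0.2609 0.0870

BᵀP = [0.2500 -1.0000]
S = R + BᵀPB = [3/2] + [4.2500] = [5.7500]
BᵀPA = [-1.5000 0.5000]
K = S⁻¹·BᵀPA = [-0.2609 0.0870]
A−BK = [-1.7391 -2.0870; -0.0435 -0.6522]
AᵀP(A−BK) = [0.8587 0.8804; 0.8804 1.2065]
P' = Q + AᵀP(A−BK) = [5.8587 -0.6196; -0.6196 3.4565]
tr(P') = 9.3152


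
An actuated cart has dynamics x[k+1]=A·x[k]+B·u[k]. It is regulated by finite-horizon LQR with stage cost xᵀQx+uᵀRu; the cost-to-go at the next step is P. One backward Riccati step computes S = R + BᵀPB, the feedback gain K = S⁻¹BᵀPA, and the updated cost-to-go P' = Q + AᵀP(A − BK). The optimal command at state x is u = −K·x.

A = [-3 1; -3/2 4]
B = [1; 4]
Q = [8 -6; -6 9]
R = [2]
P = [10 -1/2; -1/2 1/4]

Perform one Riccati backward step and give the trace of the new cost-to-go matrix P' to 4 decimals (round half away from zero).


BᵀP = [8.0000 0.5000]
S = R + BᵀPB = [2] + [10.0000] = [12.0000]
BᵀPA = [-24.7500 10.0000]
K = S⁻¹·BᵀPA = [-2.0625 0.8333]
A−BK = [-0.9375 0.1667; 6.7500 0.6667]
AᵀP(A−BK) = [35.0156 -4.1250; -4.1250 1.6667]
P' = Q + AᵀP(A−BK) = [43.0156 -10.1250; -10.1250 10.6667]
tr(P') = 53.6823

53.6823
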